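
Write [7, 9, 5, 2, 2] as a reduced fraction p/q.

1763/248

Using pₖ = aₖpₖ₋₁ + pₖ₋₂ and qₖ = aₖqₖ₋₁ + qₖ₋₂:
  k=0: a=7, p=7, q=1
  k=1: a=9, p=64, q=9
  k=2: a=5, p=327, q=46
  k=3: a=2, p=718, q=101
  k=4: a=2, p=1763, q=248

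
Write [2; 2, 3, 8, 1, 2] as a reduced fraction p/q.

457/188

Fold from the inside: start with 2/1.
  1 + 1/2 = 3/2
  8 + 2/3 = 26/3
  3 + 3/26 = 81/26
  2 + 26/81 = 188/81
  2 + 81/188 = 457/188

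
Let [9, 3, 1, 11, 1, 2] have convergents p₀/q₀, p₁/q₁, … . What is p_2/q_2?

37/4

Using pₖ = aₖpₖ₋₁ + pₖ₋₂, qₖ = aₖqₖ₋₁ + qₖ₋₂ (with p₋₁=1, p₋₂=0, q₋₁=0, q₋₂=1):
  k=0: a=9, p=9, q=1
  k=1: a=3, p=28, q=3
  k=2: a=1, p=37, q=4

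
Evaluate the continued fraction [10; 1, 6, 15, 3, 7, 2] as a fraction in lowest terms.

Fold from the inside: start with 2/1.
  7 + 1/2 = 15/2
  3 + 2/15 = 47/15
  15 + 15/47 = 720/47
  6 + 47/720 = 4367/720
  1 + 720/4367 = 5087/4367
  10 + 4367/5087 = 55237/5087

55237/5087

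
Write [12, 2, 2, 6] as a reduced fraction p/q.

397/32

Fold from the inside: start with 6/1.
  2 + 1/6 = 13/6
  2 + 6/13 = 32/13
  12 + 13/32 = 397/32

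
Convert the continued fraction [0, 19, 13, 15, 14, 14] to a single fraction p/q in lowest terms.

38794/740055

Fold from the inside: start with 14/1.
  14 + 1/14 = 197/14
  15 + 14/197 = 2969/197
  13 + 197/2969 = 38794/2969
  19 + 2969/38794 = 740055/38794
  0 + 38794/740055 = 38794/740055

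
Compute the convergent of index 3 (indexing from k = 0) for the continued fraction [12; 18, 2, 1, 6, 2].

Using pₖ = aₖpₖ₋₁ + pₖ₋₂, qₖ = aₖqₖ₋₁ + qₖ₋₂ (with p₋₁=1, p₋₂=0, q₋₁=0, q₋₂=1):
  k=0: a=12, p=12, q=1
  k=1: a=18, p=217, q=18
  k=2: a=2, p=446, q=37
  k=3: a=1, p=663, q=55

663/55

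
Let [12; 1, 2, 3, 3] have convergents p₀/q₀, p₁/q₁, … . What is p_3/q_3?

127/10

Using pₖ = aₖpₖ₋₁ + pₖ₋₂, qₖ = aₖqₖ₋₁ + qₖ₋₂ (with p₋₁=1, p₋₂=0, q₋₁=0, q₋₂=1):
  k=0: a=12, p=12, q=1
  k=1: a=1, p=13, q=1
  k=2: a=2, p=38, q=3
  k=3: a=3, p=127, q=10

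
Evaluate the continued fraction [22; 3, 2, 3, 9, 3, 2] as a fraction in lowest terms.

35867/1609

Using pₖ = aₖpₖ₋₁ + pₖ₋₂ and qₖ = aₖqₖ₋₁ + qₖ₋₂:
  k=0: a=22, p=22, q=1
  k=1: a=3, p=67, q=3
  k=2: a=2, p=156, q=7
  k=3: a=3, p=535, q=24
  k=4: a=9, p=4971, q=223
  k=5: a=3, p=15448, q=693
  k=6: a=2, p=35867, q=1609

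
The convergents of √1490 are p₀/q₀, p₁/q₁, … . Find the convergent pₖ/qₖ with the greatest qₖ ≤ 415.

14977/388

√1490 = [38; 1, 1, 1, 1, 76, …] (period length 5).
Convergents:
  p_0/q_0 = 38/1
  p_1/q_1 = 39/1
  p_2/q_2 = 77/2
  p_3/q_3 = 116/3
  p_4/q_4 = 193/5
  p_5/q_5 = 14784/383
  p_6/q_6 = 14977/388
  p_7/q_7 = 29761/771
q_6 = 388 ≤ 415 < 771 = q_7, so the answer is 14977/388.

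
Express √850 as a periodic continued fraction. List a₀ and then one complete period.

a₀ = ⌊√850⌋ = 29.
With m₀=0, d₀=1 and mₖ₊₁ = dₖaₖ − mₖ, dₖ₊₁ = (n − mₖ₊₁²)/dₖ, aₖ₊₁ = ⌊(a₀+mₖ₊₁)/dₖ₊₁⌋:
  k=1: m=29, d=9, a=6
  k=2: m=25, d=25, a=2
  k=3: m=25, d=9, a=6
  k=4: m=29, d=1, a=58
d=1 and a=2a₀=58 at k=4, so the next step gives (m, d) = (29, 9) again — its k=1 value — and the period has length 4.

[29; 6, 2, 6, 58]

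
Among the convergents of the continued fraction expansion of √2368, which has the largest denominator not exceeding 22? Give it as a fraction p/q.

146/3

√2368 = [48; 1, 1, 1, 23, 1, 1, 1, 96, …] (period length 8).
Convergents:
  p_0/q_0 = 48/1
  p_1/q_1 = 49/1
  p_2/q_2 = 97/2
  p_3/q_3 = 146/3
  p_4/q_4 = 3455/71
q_3 = 3 ≤ 22 < 71 = q_4, so the answer is 146/3.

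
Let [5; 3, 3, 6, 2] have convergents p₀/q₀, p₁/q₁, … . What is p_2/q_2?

Using pₖ = aₖpₖ₋₁ + pₖ₋₂, qₖ = aₖqₖ₋₁ + qₖ₋₂ (with p₋₁=1, p₋₂=0, q₋₁=0, q₋₂=1):
  k=0: a=5, p=5, q=1
  k=1: a=3, p=16, q=3
  k=2: a=3, p=53, q=10

53/10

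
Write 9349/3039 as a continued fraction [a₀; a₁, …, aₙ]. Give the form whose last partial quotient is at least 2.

[3; 13, 10, 11, 2]

9349 = 3·3039 + 232
3039 = 13·232 + 23
232 = 10·23 + 2
23 = 11·2 + 1
2 = 2·1 + 0  (stop)
So 9349/3039 = [3; 13, 10, 11, 2].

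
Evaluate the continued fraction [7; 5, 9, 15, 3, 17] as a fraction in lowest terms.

265679/36922

Using pₖ = aₖpₖ₋₁ + pₖ₋₂ and qₖ = aₖqₖ₋₁ + qₖ₋₂:
  k=0: a=7, p=7, q=1
  k=1: a=5, p=36, q=5
  k=2: a=9, p=331, q=46
  k=3: a=15, p=5001, q=695
  k=4: a=3, p=15334, q=2131
  k=5: a=17, p=265679, q=36922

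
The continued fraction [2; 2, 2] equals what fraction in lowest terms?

12/5

Using pₖ = aₖpₖ₋₁ + pₖ₋₂ and qₖ = aₖqₖ₋₁ + qₖ₋₂:
  k=0: a=2, p=2, q=1
  k=1: a=2, p=5, q=2
  k=2: a=2, p=12, q=5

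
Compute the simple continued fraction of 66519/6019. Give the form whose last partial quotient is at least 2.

[11; 19, 2, 2, 2, 12, 2]

66519 = 11*6019 + 310
6019 = 19*310 + 129
310 = 2*129 + 52
129 = 2*52 + 25
52 = 2*25 + 2
25 = 12*2 + 1
2 = 2*1 + 0  (stop)
So 66519/6019 = [11; 19, 2, 2, 2, 12, 2].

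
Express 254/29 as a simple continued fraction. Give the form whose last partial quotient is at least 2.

[8; 1, 3, 7]

254 = 8×29 + 22
29 = 1×22 + 7
22 = 3×7 + 1
7 = 7×1 + 0  (stop)
So 254/29 = [8; 1, 3, 7].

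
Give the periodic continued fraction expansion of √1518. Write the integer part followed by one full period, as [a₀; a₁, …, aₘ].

a₀ = ⌊√1518⌋ = 38.
With m₀=0, d₀=1 and mₖ₊₁ = dₖaₖ − mₖ, dₖ₊₁ = (n − mₖ₊₁²)/dₖ, aₖ₊₁ = ⌊(a₀+mₖ₊₁)/dₖ₊₁⌋:
  k=1: m=38, d=74, a=1
  k=2: m=36, d=3, a=24
  k=3: m=36, d=74, a=1
  k=4: m=38, d=1, a=76
d=1 and a=2a₀=76 at k=4, so the next step gives (m, d) = (38, 74) again — its k=1 value — and the period has length 4.

[38; 1, 24, 1, 76]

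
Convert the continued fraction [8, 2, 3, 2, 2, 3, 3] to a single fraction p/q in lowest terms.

3695/438

Fold from the inside: start with 3/1.
  3 + 1/3 = 10/3
  2 + 3/10 = 23/10
  2 + 10/23 = 56/23
  3 + 23/56 = 191/56
  2 + 56/191 = 438/191
  8 + 191/438 = 3695/438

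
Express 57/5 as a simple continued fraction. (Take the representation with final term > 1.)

[11; 2, 2]

57 = 11*5 + 2
5 = 2*2 + 1
2 = 2*1 + 0  (stop)
So 57/5 = [11; 2, 2].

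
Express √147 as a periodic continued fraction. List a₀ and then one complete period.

a₀ = ⌊√147⌋ = 12.
With m₀=0, d₀=1 and mₖ₊₁ = dₖaₖ − mₖ, dₖ₊₁ = (n − mₖ₊₁²)/dₖ, aₖ₊₁ = ⌊(a₀+mₖ₊₁)/dₖ₊₁⌋:
  k=1: m=12, d=3, a=8
  k=2: m=12, d=1, a=24
d=1 and a=2a₀=24 at k=2, so the next step gives (m, d) = (12, 3) again — its k=1 value — and the period has length 2.

[12; 8, 24]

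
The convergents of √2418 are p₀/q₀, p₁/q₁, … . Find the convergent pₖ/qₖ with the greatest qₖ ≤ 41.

1131/23

√2418 = [49; 5, 1, 3, 2, 3, 1, 5, 98, …] (period length 8).
Convergents:
  p_0/q_0 = 49/1
  p_1/q_1 = 246/5
  p_2/q_2 = 295/6
  p_3/q_3 = 1131/23
  p_4/q_4 = 2557/52
q_3 = 23 ≤ 41 < 52 = q_4, so the answer is 1131/23.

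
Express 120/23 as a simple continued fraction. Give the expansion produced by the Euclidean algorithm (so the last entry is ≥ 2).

120 = 5×23 + 5
23 = 4×5 + 3
5 = 1×3 + 2
3 = 1×2 + 1
2 = 2×1 + 0  (stop)
So 120/23 = [5; 4, 1, 1, 2].

[5; 4, 1, 1, 2]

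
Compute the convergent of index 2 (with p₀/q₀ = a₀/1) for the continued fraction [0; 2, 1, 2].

1/3

Using pₖ = aₖpₖ₋₁ + pₖ₋₂, qₖ = aₖqₖ₋₁ + qₖ₋₂ (with p₋₁=1, p₋₂=0, q₋₁=0, q₋₂=1):
  k=0: a=0, p=0, q=1
  k=1: a=2, p=1, q=2
  k=2: a=1, p=1, q=3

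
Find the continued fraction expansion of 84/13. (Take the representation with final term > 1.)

84 = 6×13 + 6
13 = 2×6 + 1
6 = 6×1 + 0  (stop)
So 84/13 = [6; 2, 6].

[6; 2, 6]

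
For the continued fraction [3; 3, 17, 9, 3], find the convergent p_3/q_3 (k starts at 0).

1567/471

Using pₖ = aₖpₖ₋₁ + pₖ₋₂, qₖ = aₖqₖ₋₁ + qₖ₋₂ (with p₋₁=1, p₋₂=0, q₋₁=0, q₋₂=1):
  k=0: a=3, p=3, q=1
  k=1: a=3, p=10, q=3
  k=2: a=17, p=173, q=52
  k=3: a=9, p=1567, q=471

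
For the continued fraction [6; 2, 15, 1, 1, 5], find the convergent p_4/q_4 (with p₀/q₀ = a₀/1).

415/64

Using pₖ = aₖpₖ₋₁ + pₖ₋₂, qₖ = aₖqₖ₋₁ + qₖ₋₂ (with p₋₁=1, p₋₂=0, q₋₁=0, q₋₂=1):
  k=0: a=6, p=6, q=1
  k=1: a=2, p=13, q=2
  k=2: a=15, p=201, q=31
  k=3: a=1, p=214, q=33
  k=4: a=1, p=415, q=64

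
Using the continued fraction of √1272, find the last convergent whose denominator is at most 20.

107/3

√1272 = [35; 1, 1, 1, 70, …] (period length 4).
Convergents:
  p_0/q_0 = 35/1
  p_1/q_1 = 36/1
  p_2/q_2 = 71/2
  p_3/q_3 = 107/3
  p_4/q_4 = 7561/212
q_3 = 3 ≤ 20 < 212 = q_4, so the answer is 107/3.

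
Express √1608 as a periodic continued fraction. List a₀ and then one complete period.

a₀ = ⌊√1608⌋ = 40.
With m₀=0, d₀=1 and mₖ₊₁ = dₖaₖ − mₖ, dₖ₊₁ = (n − mₖ₊₁²)/dₖ, aₖ₊₁ = ⌊(a₀+mₖ₊₁)/dₖ₊₁⌋:
  k=1: m=40, d=8, a=10
  k=2: m=40, d=1, a=80
d=1 and a=2a₀=80 at k=2, so the next step gives (m, d) = (40, 8) again — its k=1 value — and the period has length 2.

[40; 10, 80]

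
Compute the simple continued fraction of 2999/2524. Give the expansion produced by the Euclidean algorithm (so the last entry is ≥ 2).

[1; 5, 3, 5, 3, 9]

2999 = 1*2524 + 475
2524 = 5*475 + 149
475 = 3*149 + 28
149 = 5*28 + 9
28 = 3*9 + 1
9 = 9*1 + 0  (stop)
So 2999/2524 = [1; 5, 3, 5, 3, 9].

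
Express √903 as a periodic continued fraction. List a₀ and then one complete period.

[30; 20, 60]

a₀ = ⌊√903⌋ = 30.
With m₀=0, d₀=1 and mₖ₊₁ = dₖaₖ − mₖ, dₖ₊₁ = (n − mₖ₊₁²)/dₖ, aₖ₊₁ = ⌊(a₀+mₖ₊₁)/dₖ₊₁⌋:
  k=1: m=30, d=3, a=20
  k=2: m=30, d=1, a=60
d=1 and a=2a₀=60 at k=2, so the next step gives (m, d) = (30, 3) again — its k=1 value — and the period has length 2.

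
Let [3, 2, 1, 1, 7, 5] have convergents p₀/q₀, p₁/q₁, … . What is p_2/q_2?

Using pₖ = aₖpₖ₋₁ + pₖ₋₂, qₖ = aₖqₖ₋₁ + qₖ₋₂ (with p₋₁=1, p₋₂=0, q₋₁=0, q₋₂=1):
  k=0: a=3, p=3, q=1
  k=1: a=2, p=7, q=2
  k=2: a=1, p=10, q=3

10/3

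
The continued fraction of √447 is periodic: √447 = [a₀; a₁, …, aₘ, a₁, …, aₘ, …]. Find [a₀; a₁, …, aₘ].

[21; 7, 42]

a₀ = ⌊√447⌋ = 21.
With m₀=0, d₀=1 and mₖ₊₁ = dₖaₖ − mₖ, dₖ₊₁ = (n − mₖ₊₁²)/dₖ, aₖ₊₁ = ⌊(a₀+mₖ₊₁)/dₖ₊₁⌋:
  k=1: m=21, d=6, a=7
  k=2: m=21, d=1, a=42
d=1 and a=2a₀=42 at k=2, so the next step gives (m, d) = (21, 6) again — its k=1 value — and the period has length 2.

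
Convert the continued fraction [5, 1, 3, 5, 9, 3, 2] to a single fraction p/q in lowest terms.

8026/1393

Fold from the inside: start with 2/1.
  3 + 1/2 = 7/2
  9 + 2/7 = 65/7
  5 + 7/65 = 332/65
  3 + 65/332 = 1061/332
  1 + 332/1061 = 1393/1061
  5 + 1061/1393 = 8026/1393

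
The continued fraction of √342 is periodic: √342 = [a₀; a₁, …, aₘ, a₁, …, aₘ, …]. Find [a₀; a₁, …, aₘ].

a₀ = ⌊√342⌋ = 18.
With m₀=0, d₀=1 and mₖ₊₁ = dₖaₖ − mₖ, dₖ₊₁ = (n − mₖ₊₁²)/dₖ, aₖ₊₁ = ⌊(a₀+mₖ₊₁)/dₖ₊₁⌋:
  k=1: m=18, d=18, a=2
  k=2: m=18, d=1, a=36
d=1 and a=2a₀=36 at k=2, so the next step gives (m, d) = (18, 18) again — its k=1 value — and the period has length 2.

[18; 2, 36]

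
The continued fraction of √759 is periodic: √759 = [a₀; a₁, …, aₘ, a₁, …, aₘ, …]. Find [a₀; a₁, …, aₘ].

a₀ = ⌊√759⌋ = 27.
With m₀=0, d₀=1 and mₖ₊₁ = dₖaₖ − mₖ, dₖ₊₁ = (n − mₖ₊₁²)/dₖ, aₖ₊₁ = ⌊(a₀+mₖ₊₁)/dₖ₊₁⌋:
  k=1: m=27, d=30, a=1
  k=2: m=3, d=25, a=1
  k=3: m=22, d=11, a=4
  k=4: m=22, d=25, a=1
  k=5: m=3, d=30, a=1
  k=6: m=27, d=1, a=54
d=1 and a=2a₀=54 at k=6, so the next step gives (m, d) = (27, 30) again — its k=1 value — and the period has length 6.

[27; 1, 1, 4, 1, 1, 54]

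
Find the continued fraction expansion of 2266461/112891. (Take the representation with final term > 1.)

2266461 = 20*112891 + 8641
112891 = 13*8641 + 558
8641 = 15*558 + 271
558 = 2*271 + 16
271 = 16*16 + 15
16 = 1*15 + 1
15 = 15*1 + 0  (stop)
So 2266461/112891 = [20; 13, 15, 2, 16, 1, 15].

[20; 13, 15, 2, 16, 1, 15]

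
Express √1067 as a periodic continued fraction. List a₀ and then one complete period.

a₀ = ⌊√1067⌋ = 32.
With m₀=0, d₀=1 and mₖ₊₁ = dₖaₖ − mₖ, dₖ₊₁ = (n − mₖ₊₁²)/dₖ, aₖ₊₁ = ⌊(a₀+mₖ₊₁)/dₖ₊₁⌋:
  k=1: m=32, d=43, a=1
  k=2: m=11, d=22, a=1
  k=3: m=11, d=43, a=1
  k=4: m=32, d=1, a=64
d=1 and a=2a₀=64 at k=4, so the next step gives (m, d) = (32, 43) again — its k=1 value — and the period has length 4.

[32; 1, 1, 1, 64]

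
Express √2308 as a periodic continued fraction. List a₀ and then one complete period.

[48; 24, 96]

a₀ = ⌊√2308⌋ = 48.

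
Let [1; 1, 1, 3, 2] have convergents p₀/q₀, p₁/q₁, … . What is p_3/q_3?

Using pₖ = aₖpₖ₋₁ + pₖ₋₂, qₖ = aₖqₖ₋₁ + qₖ₋₂ (with p₋₁=1, p₋₂=0, q₋₁=0, q₋₂=1):
  k=0: a=1, p=1, q=1
  k=1: a=1, p=2, q=1
  k=2: a=1, p=3, q=2
  k=3: a=3, p=11, q=7

11/7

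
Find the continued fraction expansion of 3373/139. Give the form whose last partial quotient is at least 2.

[24; 3, 1, 3, 9]

3373 = 24*139 + 37
139 = 3*37 + 28
37 = 1*28 + 9
28 = 3*9 + 1
9 = 9*1 + 0  (stop)
So 3373/139 = [24; 3, 1, 3, 9].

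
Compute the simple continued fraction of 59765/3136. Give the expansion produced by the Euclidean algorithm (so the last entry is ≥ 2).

59765 = 19*3136 + 181
3136 = 17*181 + 59
181 = 3*59 + 4
59 = 14*4 + 3
4 = 1*3 + 1
3 = 3*1 + 0  (stop)
So 59765/3136 = [19; 17, 3, 14, 1, 3].

[19; 17, 3, 14, 1, 3]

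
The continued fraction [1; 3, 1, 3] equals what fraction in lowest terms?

Fold from the inside: start with 3/1.
  1 + 1/3 = 4/3
  3 + 3/4 = 15/4
  1 + 4/15 = 19/15

19/15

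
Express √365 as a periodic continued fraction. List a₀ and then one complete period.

[19; 9, 1, 1, 9, 38]

a₀ = ⌊√365⌋ = 19.
With m₀=0, d₀=1 and mₖ₊₁ = dₖaₖ − mₖ, dₖ₊₁ = (n − mₖ₊₁²)/dₖ, aₖ₊₁ = ⌊(a₀+mₖ₊₁)/dₖ₊₁⌋:
  k=1: m=19, d=4, a=9
  k=2: m=17, d=19, a=1
  k=3: m=2, d=19, a=1
  k=4: m=17, d=4, a=9
  k=5: m=19, d=1, a=38
d=1 and a=2a₀=38 at k=5, so the next step gives (m, d) = (19, 4) again — its k=1 value — and the period has length 5.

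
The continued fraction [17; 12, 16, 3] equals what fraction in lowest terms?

Using pₖ = aₖpₖ₋₁ + pₖ₋₂ and qₖ = aₖqₖ₋₁ + qₖ₋₂:
  k=0: a=17, p=17, q=1
  k=1: a=12, p=205, q=12
  k=2: a=16, p=3297, q=193
  k=3: a=3, p=10096, q=591

10096/591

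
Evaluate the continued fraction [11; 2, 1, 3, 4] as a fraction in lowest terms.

Fold from the inside: start with 4/1.
  3 + 1/4 = 13/4
  1 + 4/13 = 17/13
  2 + 13/17 = 47/17
  11 + 17/47 = 534/47

534/47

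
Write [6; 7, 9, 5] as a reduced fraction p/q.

Fold from the inside: start with 5/1.
  9 + 1/5 = 46/5
  7 + 5/46 = 327/46
  6 + 46/327 = 2008/327

2008/327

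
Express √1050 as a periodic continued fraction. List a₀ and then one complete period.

a₀ = ⌊√1050⌋ = 32.
With m₀=0, d₀=1 and mₖ₊₁ = dₖaₖ − mₖ, dₖ₊₁ = (n − mₖ₊₁²)/dₖ, aₖ₊₁ = ⌊(a₀+mₖ₊₁)/dₖ₊₁⌋:
  k=1: m=32, d=26, a=2
  k=2: m=20, d=25, a=2
  k=3: m=30, d=6, a=10
  k=4: m=30, d=25, a=2
  k=5: m=20, d=26, a=2
  k=6: m=32, d=1, a=64
d=1 and a=2a₀=64 at k=6, so the next step gives (m, d) = (32, 26) again — its k=1 value — and the period has length 6.

[32; 2, 2, 10, 2, 2, 64]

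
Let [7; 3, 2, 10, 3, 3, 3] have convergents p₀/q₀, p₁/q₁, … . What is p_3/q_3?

Using pₖ = aₖpₖ₋₁ + pₖ₋₂, qₖ = aₖqₖ₋₁ + qₖ₋₂ (with p₋₁=1, p₋₂=0, q₋₁=0, q₋₂=1):
  k=0: a=7, p=7, q=1
  k=1: a=3, p=22, q=3
  k=2: a=2, p=51, q=7
  k=3: a=10, p=532, q=73

532/73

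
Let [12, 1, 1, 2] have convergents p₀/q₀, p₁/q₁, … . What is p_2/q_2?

Using pₖ = aₖpₖ₋₁ + pₖ₋₂, qₖ = aₖqₖ₋₁ + qₖ₋₂ (with p₋₁=1, p₋₂=0, q₋₁=0, q₋₂=1):
  k=0: a=12, p=12, q=1
  k=1: a=1, p=13, q=1
  k=2: a=1, p=25, q=2

25/2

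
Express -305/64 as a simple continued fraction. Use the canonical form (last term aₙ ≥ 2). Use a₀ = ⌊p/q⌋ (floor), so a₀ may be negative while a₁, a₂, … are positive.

[-5; 4, 3, 1, 3]

-305 = -5×64 + 15
64 = 4×15 + 4
15 = 3×4 + 3
4 = 1×3 + 1
3 = 3×1 + 0  (stop)
So -305/64 = [-5; 4, 3, 1, 3].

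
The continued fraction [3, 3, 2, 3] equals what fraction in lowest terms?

79/24

Using pₖ = aₖpₖ₋₁ + pₖ₋₂ and qₖ = aₖqₖ₋₁ + qₖ₋₂:
  k=0: a=3, p=3, q=1
  k=1: a=3, p=10, q=3
  k=2: a=2, p=23, q=7
  k=3: a=3, p=79, q=24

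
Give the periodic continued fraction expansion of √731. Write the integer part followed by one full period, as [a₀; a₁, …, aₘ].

a₀ = ⌊√731⌋ = 27.
With m₀=0, d₀=1 and mₖ₊₁ = dₖaₖ − mₖ, dₖ₊₁ = (n − mₖ₊₁²)/dₖ, aₖ₊₁ = ⌊(a₀+mₖ₊₁)/dₖ₊₁⌋:
  k=1: m=27, d=2, a=27
  k=2: m=27, d=1, a=54
d=1 and a=2a₀=54 at k=2, so the next step gives (m, d) = (27, 2) again — its k=1 value — and the period has length 2.

[27; 27, 54]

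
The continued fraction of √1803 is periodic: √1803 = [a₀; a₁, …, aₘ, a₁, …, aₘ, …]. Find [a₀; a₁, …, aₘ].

[42; 2, 6, 28, 6, 2, 84]

a₀ = ⌊√1803⌋ = 42.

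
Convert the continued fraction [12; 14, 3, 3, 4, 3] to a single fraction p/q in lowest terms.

23995/1988

Using pₖ = aₖpₖ₋₁ + pₖ₋₂ and qₖ = aₖqₖ₋₁ + qₖ₋₂:
  k=0: a=12, p=12, q=1
  k=1: a=14, p=169, q=14
  k=2: a=3, p=519, q=43
  k=3: a=3, p=1726, q=143
  k=4: a=4, p=7423, q=615
  k=5: a=3, p=23995, q=1988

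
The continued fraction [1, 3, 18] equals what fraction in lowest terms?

Using pₖ = aₖpₖ₋₁ + pₖ₋₂ and qₖ = aₖqₖ₋₁ + qₖ₋₂:
  k=0: a=1, p=1, q=1
  k=1: a=3, p=4, q=3
  k=2: a=18, p=73, q=55

73/55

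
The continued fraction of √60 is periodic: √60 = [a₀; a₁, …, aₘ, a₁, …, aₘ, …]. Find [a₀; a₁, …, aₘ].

a₀ = ⌊√60⌋ = 7.
With m₀=0, d₀=1 and mₖ₊₁ = dₖaₖ − mₖ, dₖ₊₁ = (n − mₖ₊₁²)/dₖ, aₖ₊₁ = ⌊(a₀+mₖ₊₁)/dₖ₊₁⌋:
  k=1: m=7, d=11, a=1
  k=2: m=4, d=4, a=2
  k=3: m=4, d=11, a=1
  k=4: m=7, d=1, a=14
d=1 and a=2a₀=14 at k=4, so the next step gives (m, d) = (7, 11) again — its k=1 value — and the period has length 4.

[7; 1, 2, 1, 14]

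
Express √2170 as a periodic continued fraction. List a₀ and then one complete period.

[46; 1, 1, 2, 1, 1, 92]

a₀ = ⌊√2170⌋ = 46.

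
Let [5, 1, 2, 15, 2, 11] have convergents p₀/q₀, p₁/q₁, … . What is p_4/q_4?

539/95

Using pₖ = aₖpₖ₋₁ + pₖ₋₂, qₖ = aₖqₖ₋₁ + qₖ₋₂ (with p₋₁=1, p₋₂=0, q₋₁=0, q₋₂=1):
  k=0: a=5, p=5, q=1
  k=1: a=1, p=6, q=1
  k=2: a=2, p=17, q=3
  k=3: a=15, p=261, q=46
  k=4: a=2, p=539, q=95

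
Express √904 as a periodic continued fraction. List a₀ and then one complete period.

a₀ = ⌊√904⌋ = 30.

[30; 15, 60]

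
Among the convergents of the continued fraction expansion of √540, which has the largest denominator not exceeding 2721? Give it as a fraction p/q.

28327/1219

√540 = [23; 4, 4, 1, 10, 1, 4, 4, 46, …] (period length 8).
Convergents:
  p_0/q_0 = 23/1
  p_1/q_1 = 93/4
  p_2/q_2 = 395/17
  p_3/q_3 = 488/21
  p_4/q_4 = 5275/227
  p_5/q_5 = 5763/248
  p_6/q_6 = 28327/1219
  p_7/q_7 = 119071/5124
q_6 = 1219 ≤ 2721 < 5124 = q_7, so the answer is 28327/1219.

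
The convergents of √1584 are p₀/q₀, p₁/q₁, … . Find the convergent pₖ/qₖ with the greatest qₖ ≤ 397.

15681/394

√1584 = [39; 1, 3, 1, 78, …] (period length 4).
Convergents:
  p_0/q_0 = 39/1
  p_1/q_1 = 40/1
  p_2/q_2 = 159/4
  p_3/q_3 = 199/5
  p_4/q_4 = 15681/394
  p_5/q_5 = 15880/399
q_4 = 394 ≤ 397 < 399 = q_5, so the answer is 15681/394.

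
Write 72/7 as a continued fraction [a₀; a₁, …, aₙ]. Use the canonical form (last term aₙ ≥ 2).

[10; 3, 2]

72 = 10×7 + 2
7 = 3×2 + 1
2 = 2×1 + 0  (stop)
So 72/7 = [10; 3, 2].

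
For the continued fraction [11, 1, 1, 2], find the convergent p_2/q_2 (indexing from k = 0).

23/2

Using pₖ = aₖpₖ₋₁ + pₖ₋₂, qₖ = aₖqₖ₋₁ + qₖ₋₂ (with p₋₁=1, p₋₂=0, q₋₁=0, q₋₂=1):
  k=0: a=11, p=11, q=1
  k=1: a=1, p=12, q=1
  k=2: a=1, p=23, q=2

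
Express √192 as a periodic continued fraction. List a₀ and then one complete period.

[13; 1, 5, 1, 26]

a₀ = ⌊√192⌋ = 13.
With m₀=0, d₀=1 and mₖ₊₁ = dₖaₖ − mₖ, dₖ₊₁ = (n − mₖ₊₁²)/dₖ, aₖ₊₁ = ⌊(a₀+mₖ₊₁)/dₖ₊₁⌋:
  k=1: m=13, d=23, a=1
  k=2: m=10, d=4, a=5
  k=3: m=10, d=23, a=1
  k=4: m=13, d=1, a=26
d=1 and a=2a₀=26 at k=4, so the next step gives (m, d) = (13, 23) again — its k=1 value — and the period has length 4.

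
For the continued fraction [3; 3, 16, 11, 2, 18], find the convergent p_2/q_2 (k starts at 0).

Using pₖ = aₖpₖ₋₁ + pₖ₋₂, qₖ = aₖqₖ₋₁ + qₖ₋₂ (with p₋₁=1, p₋₂=0, q₋₁=0, q₋₂=1):
  k=0: a=3, p=3, q=1
  k=1: a=3, p=10, q=3
  k=2: a=16, p=163, q=49

163/49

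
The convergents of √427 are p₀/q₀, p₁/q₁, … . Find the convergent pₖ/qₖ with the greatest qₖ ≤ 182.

2583/125

√427 = [20; 1, 1, 1, 40, …] (period length 4).
Convergents:
  p_0/q_0 = 20/1
  p_1/q_1 = 21/1
  p_2/q_2 = 41/2
  p_3/q_3 = 62/3
  p_4/q_4 = 2521/122
  p_5/q_5 = 2583/125
  p_6/q_6 = 5104/247
q_5 = 125 ≤ 182 < 247 = q_6, so the answer is 2583/125.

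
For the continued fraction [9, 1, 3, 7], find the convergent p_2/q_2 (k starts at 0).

Using pₖ = aₖpₖ₋₁ + pₖ₋₂, qₖ = aₖqₖ₋₁ + qₖ₋₂ (with p₋₁=1, p₋₂=0, q₋₁=0, q₋₂=1):
  k=0: a=9, p=9, q=1
  k=1: a=1, p=10, q=1
  k=2: a=3, p=39, q=4

39/4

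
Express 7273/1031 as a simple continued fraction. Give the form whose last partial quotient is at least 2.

[7; 18, 2, 2, 3, 3]

7273 = 7*1031 + 56
1031 = 18*56 + 23
56 = 2*23 + 10
23 = 2*10 + 3
10 = 3*3 + 1
3 = 3*1 + 0  (stop)
So 7273/1031 = [7; 18, 2, 2, 3, 3].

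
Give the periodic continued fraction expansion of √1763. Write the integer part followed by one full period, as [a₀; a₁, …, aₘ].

[41; 1, 82]

a₀ = ⌊√1763⌋ = 41.
With m₀=0, d₀=1 and mₖ₊₁ = dₖaₖ − mₖ, dₖ₊₁ = (n − mₖ₊₁²)/dₖ, aₖ₊₁ = ⌊(a₀+mₖ₊₁)/dₖ₊₁⌋:
  k=1: m=41, d=82, a=1
  k=2: m=41, d=1, a=82
d=1 and a=2a₀=82 at k=2, so the next step gives (m, d) = (41, 82) again — its k=1 value — and the period has length 2.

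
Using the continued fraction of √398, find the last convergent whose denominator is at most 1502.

15940/799

√398 = [19; 1, 18, 1, 38, …] (period length 4).
Convergents:
  p_0/q_0 = 19/1
  p_1/q_1 = 20/1
  p_2/q_2 = 379/19
  p_3/q_3 = 399/20
  p_4/q_4 = 15541/779
  p_5/q_5 = 15940/799
  p_6/q_6 = 302461/15161
q_5 = 799 ≤ 1502 < 15161 = q_6, so the answer is 15940/799.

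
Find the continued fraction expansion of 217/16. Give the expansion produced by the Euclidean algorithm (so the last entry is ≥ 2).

217 = 13*16 + 9
16 = 1*9 + 7
9 = 1*7 + 2
7 = 3*2 + 1
2 = 2*1 + 0  (stop)
So 217/16 = [13; 1, 1, 3, 2].

[13; 1, 1, 3, 2]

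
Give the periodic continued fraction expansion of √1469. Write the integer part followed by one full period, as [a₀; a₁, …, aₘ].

[38; 3, 18, 1, 4, 1, 18, 3, 76]

a₀ = ⌊√1469⌋ = 38.
With m₀=0, d₀=1 and mₖ₊₁ = dₖaₖ − mₖ, dₖ₊₁ = (n − mₖ₊₁²)/dₖ, aₖ₊₁ = ⌊(a₀+mₖ₊₁)/dₖ₊₁⌋:
  k=1: m=38, d=25, a=3
  k=2: m=37, d=4, a=18
  k=3: m=35, d=61, a=1
  k=4: m=26, d=13, a=4
  k=5: m=26, d=61, a=1
  k=6: m=35, d=4, a=18
  k=7: m=37, d=25, a=3
  k=8: m=38, d=1, a=76
d=1 and a=2a₀=76 at k=8, so the next step gives (m, d) = (38, 25) again — its k=1 value — and the period has length 8.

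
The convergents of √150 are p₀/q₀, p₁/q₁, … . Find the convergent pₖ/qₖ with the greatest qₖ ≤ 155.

√150 = [12; 4, 24, …] (period length 2).
Convergents:
  p_0/q_0 = 12/1
  p_1/q_1 = 49/4
  p_2/q_2 = 1188/97
  p_3/q_3 = 4801/392
q_2 = 97 ≤ 155 < 392 = q_3, so the answer is 1188/97.

1188/97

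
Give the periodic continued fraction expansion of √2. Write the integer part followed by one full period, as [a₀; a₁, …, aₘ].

a₀ = ⌊√2⌋ = 1.
With m₀=0, d₀=1 and mₖ₊₁ = dₖaₖ − mₖ, dₖ₊₁ = (n − mₖ₊₁²)/dₖ, aₖ₊₁ = ⌊(a₀+mₖ₊₁)/dₖ₊₁⌋:
  k=1: m=1, d=1, a=2
d=1 and a=2a₀=2 at k=1, so the next step gives (m, d) = (1, 1) again — its k=1 value — and the period has length 1.

[1; 2]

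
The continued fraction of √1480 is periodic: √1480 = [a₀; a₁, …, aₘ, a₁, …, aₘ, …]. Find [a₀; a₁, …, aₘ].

[38; 2, 8, 19, 8, 2, 76]

a₀ = ⌊√1480⌋ = 38.
With m₀=0, d₀=1 and mₖ₊₁ = dₖaₖ − mₖ, dₖ₊₁ = (n − mₖ₊₁²)/dₖ, aₖ₊₁ = ⌊(a₀+mₖ₊₁)/dₖ₊₁⌋:
  k=1: m=38, d=36, a=2
  k=2: m=34, d=9, a=8
  k=3: m=38, d=4, a=19
  k=4: m=38, d=9, a=8
  k=5: m=34, d=36, a=2
  k=6: m=38, d=1, a=76
d=1 and a=2a₀=76 at k=6, so the next step gives (m, d) = (38, 36) again — its k=1 value — and the period has length 6.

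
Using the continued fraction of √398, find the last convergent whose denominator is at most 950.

√398 = [19; 1, 18, 1, 38, …] (period length 4).
Convergents:
  p_0/q_0 = 19/1
  p_1/q_1 = 20/1
  p_2/q_2 = 379/19
  p_3/q_3 = 399/20
  p_4/q_4 = 15541/779
  p_5/q_5 = 15940/799
  p_6/q_6 = 302461/15161
q_5 = 799 ≤ 950 < 15161 = q_6, so the answer is 15940/799.

15940/799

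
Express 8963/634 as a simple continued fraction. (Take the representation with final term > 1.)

8963 = 14×634 + 87
634 = 7×87 + 25
87 = 3×25 + 12
25 = 2×12 + 1
12 = 12×1 + 0  (stop)
So 8963/634 = [14; 7, 3, 2, 12].

[14; 7, 3, 2, 12]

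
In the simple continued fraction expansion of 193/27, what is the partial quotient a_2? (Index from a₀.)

1

193 = 7·27 + 4   →  a_0 = 7
27 = 6·4 + 3   →  a_1 = 6
4 = 1·3 + 1   →  a_2 = 1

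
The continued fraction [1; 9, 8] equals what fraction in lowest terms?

Using pₖ = aₖpₖ₋₁ + pₖ₋₂ and qₖ = aₖqₖ₋₁ + qₖ₋₂:
  k=0: a=1, p=1, q=1
  k=1: a=9, p=10, q=9
  k=2: a=8, p=81, q=73

81/73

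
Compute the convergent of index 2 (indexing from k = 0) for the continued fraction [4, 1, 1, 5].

Using pₖ = aₖpₖ₋₁ + pₖ₋₂, qₖ = aₖqₖ₋₁ + qₖ₋₂ (with p₋₁=1, p₋₂=0, q₋₁=0, q₋₂=1):
  k=0: a=4, p=4, q=1
  k=1: a=1, p=5, q=1
  k=2: a=1, p=9, q=2

9/2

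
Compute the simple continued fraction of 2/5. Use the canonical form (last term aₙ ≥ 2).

[0; 2, 2]

2 = 0*5 + 2
5 = 2*2 + 1
2 = 2*1 + 0  (stop)
So 2/5 = [0; 2, 2].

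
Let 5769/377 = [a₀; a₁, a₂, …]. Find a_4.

1

5769 = 15·377 + 114   →  a_0 = 15
377 = 3·114 + 35   →  a_1 = 3
114 = 3·35 + 9   →  a_2 = 3
35 = 3·9 + 8   →  a_3 = 3
9 = 1·8 + 1   →  a_4 = 1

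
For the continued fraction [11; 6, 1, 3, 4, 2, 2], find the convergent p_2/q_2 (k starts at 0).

78/7

Using pₖ = aₖpₖ₋₁ + pₖ₋₂, qₖ = aₖqₖ₋₁ + qₖ₋₂ (with p₋₁=1, p₋₂=0, q₋₁=0, q₋₂=1):
  k=0: a=11, p=11, q=1
  k=1: a=6, p=67, q=6
  k=2: a=1, p=78, q=7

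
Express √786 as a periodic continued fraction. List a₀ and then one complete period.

a₀ = ⌊√786⌋ = 28.
With m₀=0, d₀=1 and mₖ₊₁ = dₖaₖ − mₖ, dₖ₊₁ = (n − mₖ₊₁²)/dₖ, aₖ₊₁ = ⌊(a₀+mₖ₊₁)/dₖ₊₁⌋:
  k=1: m=28, d=2, a=28
  k=2: m=28, d=1, a=56
d=1 and a=2a₀=56 at k=2, so the next step gives (m, d) = (28, 2) again — its k=1 value — and the period has length 2.

[28; 28, 56]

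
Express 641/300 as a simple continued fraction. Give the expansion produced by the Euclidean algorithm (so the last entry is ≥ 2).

[2; 7, 3, 6, 2]

641 = 2*300 + 41
300 = 7*41 + 13
41 = 3*13 + 2
13 = 6*2 + 1
2 = 2*1 + 0  (stop)
So 641/300 = [2; 7, 3, 6, 2].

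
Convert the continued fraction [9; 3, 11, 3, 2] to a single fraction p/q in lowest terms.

2275/244

Using pₖ = aₖpₖ₋₁ + pₖ₋₂ and qₖ = aₖqₖ₋₁ + qₖ₋₂:
  k=0: a=9, p=9, q=1
  k=1: a=3, p=28, q=3
  k=2: a=11, p=317, q=34
  k=3: a=3, p=979, q=105
  k=4: a=2, p=2275, q=244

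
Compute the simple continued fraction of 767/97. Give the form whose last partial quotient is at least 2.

767 = 7·97 + 88
97 = 1·88 + 9
88 = 9·9 + 7
9 = 1·7 + 2
7 = 3·2 + 1
2 = 2·1 + 0  (stop)
So 767/97 = [7; 1, 9, 1, 3, 2].

[7; 1, 9, 1, 3, 2]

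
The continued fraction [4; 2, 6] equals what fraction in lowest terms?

58/13

Fold from the inside: start with 6/1.
  2 + 1/6 = 13/6
  4 + 6/13 = 58/13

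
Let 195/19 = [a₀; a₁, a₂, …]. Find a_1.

195 = 10·19 + 5   →  a_0 = 10
19 = 3·5 + 4   →  a_1 = 3

3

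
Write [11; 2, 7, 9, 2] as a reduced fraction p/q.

Using pₖ = aₖpₖ₋₁ + pₖ₋₂ and qₖ = aₖqₖ₋₁ + qₖ₋₂:
  k=0: a=11, p=11, q=1
  k=1: a=2, p=23, q=2
  k=2: a=7, p=172, q=15
  k=3: a=9, p=1571, q=137
  k=4: a=2, p=3314, q=289

3314/289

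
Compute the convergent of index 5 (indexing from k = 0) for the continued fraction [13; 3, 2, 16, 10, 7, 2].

Using pₖ = aₖpₖ₋₁ + pₖ₋₂, qₖ = aₖqₖ₋₁ + qₖ₋₂ (with p₋₁=1, p₋₂=0, q₋₁=0, q₋₂=1):
  k=0: a=13, p=13, q=1
  k=1: a=3, p=40, q=3
  k=2: a=2, p=93, q=7
  k=3: a=16, p=1528, q=115
  k=4: a=10, p=15373, q=1157
  k=5: a=7, p=109139, q=8214

109139/8214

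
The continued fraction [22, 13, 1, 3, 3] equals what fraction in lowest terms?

Fold from the inside: start with 3/1.
  3 + 1/3 = 10/3
  1 + 3/10 = 13/10
  13 + 10/13 = 179/13
  22 + 13/179 = 3951/179

3951/179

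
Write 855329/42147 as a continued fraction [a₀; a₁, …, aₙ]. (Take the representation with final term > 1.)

[20; 3, 2, 2, 19, 1, 10, 11]

855329 = 20*42147 + 12389
42147 = 3*12389 + 4980
12389 = 2*4980 + 2429
4980 = 2*2429 + 122
2429 = 19*122 + 111
122 = 1*111 + 11
111 = 10*11 + 1
11 = 11*1 + 0  (stop)
So 855329/42147 = [20; 3, 2, 2, 19, 1, 10, 11].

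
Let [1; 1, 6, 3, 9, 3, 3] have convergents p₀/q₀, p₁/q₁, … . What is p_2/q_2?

Using pₖ = aₖpₖ₋₁ + pₖ₋₂, qₖ = aₖqₖ₋₁ + qₖ₋₂ (with p₋₁=1, p₋₂=0, q₋₁=0, q₋₂=1):
  k=0: a=1, p=1, q=1
  k=1: a=1, p=2, q=1
  k=2: a=6, p=13, q=7

13/7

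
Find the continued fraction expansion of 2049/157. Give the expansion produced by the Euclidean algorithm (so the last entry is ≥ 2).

2049 = 13×157 + 8
157 = 19×8 + 5
8 = 1×5 + 3
5 = 1×3 + 2
3 = 1×2 + 1
2 = 2×1 + 0  (stop)
So 2049/157 = [13; 19, 1, 1, 1, 2].

[13; 19, 1, 1, 1, 2]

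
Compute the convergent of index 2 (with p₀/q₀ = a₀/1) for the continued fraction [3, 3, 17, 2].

173/52

Using pₖ = aₖpₖ₋₁ + pₖ₋₂, qₖ = aₖqₖ₋₁ + qₖ₋₂ (with p₋₁=1, p₋₂=0, q₋₁=0, q₋₂=1):
  k=0: a=3, p=3, q=1
  k=1: a=3, p=10, q=3
  k=2: a=17, p=173, q=52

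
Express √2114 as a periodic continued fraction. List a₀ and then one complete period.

[45; 1, 44, 1, 90]

a₀ = ⌊√2114⌋ = 45.
With m₀=0, d₀=1 and mₖ₊₁ = dₖaₖ − mₖ, dₖ₊₁ = (n − mₖ₊₁²)/dₖ, aₖ₊₁ = ⌊(a₀+mₖ₊₁)/dₖ₊₁⌋:
  k=1: m=45, d=89, a=1
  k=2: m=44, d=2, a=44
  k=3: m=44, d=89, a=1
  k=4: m=45, d=1, a=90
d=1 and a=2a₀=90 at k=4, so the next step gives (m, d) = (45, 89) again — its k=1 value — and the period has length 4.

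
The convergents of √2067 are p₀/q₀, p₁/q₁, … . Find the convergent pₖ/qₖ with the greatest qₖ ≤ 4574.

√2067 = [45; 2, 6, 2, 90, …] (period length 4).
Convergents:
  p_0/q_0 = 45/1
  p_1/q_1 = 91/2
  p_2/q_2 = 591/13
  p_3/q_3 = 1273/28
  p_4/q_4 = 115161/2533
  p_5/q_5 = 231595/5094
q_4 = 2533 ≤ 4574 < 5094 = q_5, so the answer is 115161/2533.

115161/2533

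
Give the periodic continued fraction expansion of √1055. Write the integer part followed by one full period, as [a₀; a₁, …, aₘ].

a₀ = ⌊√1055⌋ = 32.
With m₀=0, d₀=1 and mₖ₊₁ = dₖaₖ − mₖ, dₖ₊₁ = (n − mₖ₊₁²)/dₖ, aₖ₊₁ = ⌊(a₀+mₖ₊₁)/dₖ₊₁⌋:
  k=1: m=32, d=31, a=2
  k=2: m=30, d=5, a=12
  k=3: m=30, d=31, a=2
  k=4: m=32, d=1, a=64
d=1 and a=2a₀=64 at k=4, so the next step gives (m, d) = (32, 31) again — its k=1 value — and the period has length 4.

[32; 2, 12, 2, 64]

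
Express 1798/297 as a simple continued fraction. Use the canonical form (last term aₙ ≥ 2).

[6; 18, 1, 1, 3, 2]

1798 = 6×297 + 16
297 = 18×16 + 9
16 = 1×9 + 7
9 = 1×7 + 2
7 = 3×2 + 1
2 = 2×1 + 0  (stop)
So 1798/297 = [6; 18, 1, 1, 3, 2].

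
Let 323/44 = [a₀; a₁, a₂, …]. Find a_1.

2

323 = 7·44 + 15   →  a_0 = 7
44 = 2·15 + 14   →  a_1 = 2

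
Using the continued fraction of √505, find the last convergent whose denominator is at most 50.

√505 = [22; 2, 8, 2, 44, …] (period length 4).
Convergents:
  p_0/q_0 = 22/1
  p_1/q_1 = 45/2
  p_2/q_2 = 382/17
  p_3/q_3 = 809/36
  p_4/q_4 = 35978/1601
q_3 = 36 ≤ 50 < 1601 = q_4, so the answer is 809/36.

809/36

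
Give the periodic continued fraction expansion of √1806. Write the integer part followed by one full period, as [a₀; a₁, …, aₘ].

[42; 2, 84]

a₀ = ⌊√1806⌋ = 42.
With m₀=0, d₀=1 and mₖ₊₁ = dₖaₖ − mₖ, dₖ₊₁ = (n − mₖ₊₁²)/dₖ, aₖ₊₁ = ⌊(a₀+mₖ₊₁)/dₖ₊₁⌋:
  k=1: m=42, d=42, a=2
  k=2: m=42, d=1, a=84
d=1 and a=2a₀=84 at k=2, so the next step gives (m, d) = (42, 42) again — its k=1 value — and the period has length 2.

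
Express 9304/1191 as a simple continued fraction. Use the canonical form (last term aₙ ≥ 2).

[7; 1, 4, 3, 6, 2, 5]

9304 = 7·1191 + 967
1191 = 1·967 + 224
967 = 4·224 + 71
224 = 3·71 + 11
71 = 6·11 + 5
11 = 2·5 + 1
5 = 5·1 + 0  (stop)
So 9304/1191 = [7; 1, 4, 3, 6, 2, 5].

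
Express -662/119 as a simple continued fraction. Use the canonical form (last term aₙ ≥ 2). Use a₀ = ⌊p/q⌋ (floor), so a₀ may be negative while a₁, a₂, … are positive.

-662 = -6×119 + 52
119 = 2×52 + 15
52 = 3×15 + 7
15 = 2×7 + 1
7 = 7×1 + 0  (stop)
So -662/119 = [-6; 2, 3, 2, 7].

[-6; 2, 3, 2, 7]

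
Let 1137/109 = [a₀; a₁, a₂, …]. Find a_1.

2

1137 = 10·109 + 47   →  a_0 = 10
109 = 2·47 + 15   →  a_1 = 2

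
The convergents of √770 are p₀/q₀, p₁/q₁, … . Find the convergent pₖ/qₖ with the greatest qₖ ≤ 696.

18453/665

√770 = [27; 1, 2, 1, 54, …] (period length 4).
Convergents:
  p_0/q_0 = 27/1
  p_1/q_1 = 28/1
  p_2/q_2 = 83/3
  p_3/q_3 = 111/4
  p_4/q_4 = 6077/219
  p_5/q_5 = 6188/223
  p_6/q_6 = 18453/665
  p_7/q_7 = 24641/888
q_6 = 665 ≤ 696 < 888 = q_7, so the answer is 18453/665.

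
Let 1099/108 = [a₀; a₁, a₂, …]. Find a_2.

1

1099 = 10·108 + 19   →  a_0 = 10
108 = 5·19 + 13   →  a_1 = 5
19 = 1·13 + 6   →  a_2 = 1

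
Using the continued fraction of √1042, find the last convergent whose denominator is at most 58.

√1042 = [32; 3, 1, 1, 3, 64, …] (period length 5).
Convergents:
  p_0/q_0 = 32/1
  p_1/q_1 = 97/3
  p_2/q_2 = 129/4
  p_3/q_3 = 226/7
  p_4/q_4 = 807/25
  p_5/q_5 = 51874/1607
q_4 = 25 ≤ 58 < 1607 = q_5, so the answer is 807/25.

807/25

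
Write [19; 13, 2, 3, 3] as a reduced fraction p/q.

5894/309

Fold from the inside: start with 3/1.
  3 + 1/3 = 10/3
  2 + 3/10 = 23/10
  13 + 10/23 = 309/23
  19 + 23/309 = 5894/309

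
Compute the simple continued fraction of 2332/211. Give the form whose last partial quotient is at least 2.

[11; 19, 5, 2]

2332 = 11·211 + 11
211 = 19·11 + 2
11 = 5·2 + 1
2 = 2·1 + 0  (stop)
So 2332/211 = [11; 19, 5, 2].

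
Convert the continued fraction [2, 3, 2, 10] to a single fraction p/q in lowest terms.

Using pₖ = aₖpₖ₋₁ + pₖ₋₂ and qₖ = aₖqₖ₋₁ + qₖ₋₂:
  k=0: a=2, p=2, q=1
  k=1: a=3, p=7, q=3
  k=2: a=2, p=16, q=7
  k=3: a=10, p=167, q=73

167/73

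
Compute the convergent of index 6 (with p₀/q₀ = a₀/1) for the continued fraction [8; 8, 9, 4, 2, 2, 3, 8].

Using pₖ = aₖpₖ₋₁ + pₖ₋₂, qₖ = aₖqₖ₋₁ + qₖ₋₂ (with p₋₁=1, p₋₂=0, q₋₁=0, q₋₂=1):
  k=0: a=8, p=8, q=1
  k=1: a=8, p=65, q=8
  k=2: a=9, p=593, q=73
  k=3: a=4, p=2437, q=300
  k=4: a=2, p=5467, q=673
  k=5: a=2, p=13371, q=1646
  k=6: a=3, p=45580, q=5611

45580/5611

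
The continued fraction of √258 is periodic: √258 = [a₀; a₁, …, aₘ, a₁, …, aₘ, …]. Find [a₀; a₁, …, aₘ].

[16; 16, 32]

a₀ = ⌊√258⌋ = 16.
With m₀=0, d₀=1 and mₖ₊₁ = dₖaₖ − mₖ, dₖ₊₁ = (n − mₖ₊₁²)/dₖ, aₖ₊₁ = ⌊(a₀+mₖ₊₁)/dₖ₊₁⌋:
  k=1: m=16, d=2, a=16
  k=2: m=16, d=1, a=32
d=1 and a=2a₀=32 at k=2, so the next step gives (m, d) = (16, 2) again — its k=1 value — and the period has length 2.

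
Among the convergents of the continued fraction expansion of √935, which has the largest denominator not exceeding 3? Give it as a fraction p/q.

√935 = [30; 1, 1, 2, 1, 2, 1, 1, 60, …] (period length 8).
Convergents:
  p_0/q_0 = 30/1
  p_1/q_1 = 31/1
  p_2/q_2 = 61/2
  p_3/q_3 = 153/5
q_2 = 2 ≤ 3 < 5 = q_3, so the answer is 61/2.

61/2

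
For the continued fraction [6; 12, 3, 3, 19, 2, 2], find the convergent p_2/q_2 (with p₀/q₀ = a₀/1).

225/37

Using pₖ = aₖpₖ₋₁ + pₖ₋₂, qₖ = aₖqₖ₋₁ + qₖ₋₂ (with p₋₁=1, p₋₂=0, q₋₁=0, q₋₂=1):
  k=0: a=6, p=6, q=1
  k=1: a=12, p=73, q=12
  k=2: a=3, p=225, q=37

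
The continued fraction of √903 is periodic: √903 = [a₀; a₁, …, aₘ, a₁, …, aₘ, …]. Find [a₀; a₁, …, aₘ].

a₀ = ⌊√903⌋ = 30.
With m₀=0, d₀=1 and mₖ₊₁ = dₖaₖ − mₖ, dₖ₊₁ = (n − mₖ₊₁²)/dₖ, aₖ₊₁ = ⌊(a₀+mₖ₊₁)/dₖ₊₁⌋:
  k=1: m=30, d=3, a=20
  k=2: m=30, d=1, a=60
d=1 and a=2a₀=60 at k=2, so the next step gives (m, d) = (30, 3) again — its k=1 value — and the period has length 2.

[30; 20, 60]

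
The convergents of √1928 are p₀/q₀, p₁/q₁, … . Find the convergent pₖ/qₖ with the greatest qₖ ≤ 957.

41977/956

√1928 = [43; 1, 9, 1, 86, …] (period length 4).
Convergents:
  p_0/q_0 = 43/1
  p_1/q_1 = 44/1
  p_2/q_2 = 439/10
  p_3/q_3 = 483/11
  p_4/q_4 = 41977/956
  p_5/q_5 = 42460/967
q_4 = 956 ≤ 957 < 967 = q_5, so the answer is 41977/956.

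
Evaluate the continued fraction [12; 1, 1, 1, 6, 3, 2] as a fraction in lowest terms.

1847/146

Using pₖ = aₖpₖ₋₁ + pₖ₋₂ and qₖ = aₖqₖ₋₁ + qₖ₋₂:
  k=0: a=12, p=12, q=1
  k=1: a=1, p=13, q=1
  k=2: a=1, p=25, q=2
  k=3: a=1, p=38, q=3
  k=4: a=6, p=253, q=20
  k=5: a=3, p=797, q=63
  k=6: a=2, p=1847, q=146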